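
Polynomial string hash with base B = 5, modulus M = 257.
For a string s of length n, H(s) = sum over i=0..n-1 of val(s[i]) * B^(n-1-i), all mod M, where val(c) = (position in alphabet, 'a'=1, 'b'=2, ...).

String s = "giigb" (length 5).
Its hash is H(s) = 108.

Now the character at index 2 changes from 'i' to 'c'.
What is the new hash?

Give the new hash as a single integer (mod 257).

Answer: 215

Derivation:
val('i') = 9, val('c') = 3
Position k = 2, exponent = n-1-k = 2
B^2 mod M = 5^2 mod 257 = 25
Delta = (3 - 9) * 25 mod 257 = 107
New hash = (108 + 107) mod 257 = 215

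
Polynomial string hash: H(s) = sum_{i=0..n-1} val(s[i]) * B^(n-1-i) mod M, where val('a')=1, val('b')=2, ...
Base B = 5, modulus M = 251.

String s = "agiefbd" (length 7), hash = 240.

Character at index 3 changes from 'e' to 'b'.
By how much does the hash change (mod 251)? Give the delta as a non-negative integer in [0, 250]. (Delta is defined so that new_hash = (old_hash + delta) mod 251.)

Answer: 127

Derivation:
Delta formula: (val(new) - val(old)) * B^(n-1-k) mod M
  val('b') - val('e') = 2 - 5 = -3
  B^(n-1-k) = 5^3 mod 251 = 125
  Delta = -3 * 125 mod 251 = 127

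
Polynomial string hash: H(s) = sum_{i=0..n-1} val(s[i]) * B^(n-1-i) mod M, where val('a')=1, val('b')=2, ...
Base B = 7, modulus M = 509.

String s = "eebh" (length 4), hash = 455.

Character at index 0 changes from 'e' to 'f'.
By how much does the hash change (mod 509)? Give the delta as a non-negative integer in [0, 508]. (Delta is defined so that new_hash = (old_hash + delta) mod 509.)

Answer: 343

Derivation:
Delta formula: (val(new) - val(old)) * B^(n-1-k) mod M
  val('f') - val('e') = 6 - 5 = 1
  B^(n-1-k) = 7^3 mod 509 = 343
  Delta = 1 * 343 mod 509 = 343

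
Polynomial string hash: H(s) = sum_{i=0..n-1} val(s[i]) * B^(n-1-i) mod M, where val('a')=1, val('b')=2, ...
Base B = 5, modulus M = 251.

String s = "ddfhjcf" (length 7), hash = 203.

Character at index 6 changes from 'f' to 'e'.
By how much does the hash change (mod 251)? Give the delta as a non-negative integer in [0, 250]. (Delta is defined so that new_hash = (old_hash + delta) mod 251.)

Answer: 250

Derivation:
Delta formula: (val(new) - val(old)) * B^(n-1-k) mod M
  val('e') - val('f') = 5 - 6 = -1
  B^(n-1-k) = 5^0 mod 251 = 1
  Delta = -1 * 1 mod 251 = 250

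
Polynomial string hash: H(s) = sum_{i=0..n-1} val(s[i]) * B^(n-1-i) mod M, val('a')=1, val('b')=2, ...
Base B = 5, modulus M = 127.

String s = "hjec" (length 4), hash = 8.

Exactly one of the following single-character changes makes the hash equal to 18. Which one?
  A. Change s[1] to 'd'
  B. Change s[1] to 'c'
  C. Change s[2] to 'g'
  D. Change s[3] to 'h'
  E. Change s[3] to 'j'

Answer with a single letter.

Answer: C

Derivation:
Option A: s[1]='j'->'d', delta=(4-10)*5^2 mod 127 = 104, hash=8+104 mod 127 = 112
Option B: s[1]='j'->'c', delta=(3-10)*5^2 mod 127 = 79, hash=8+79 mod 127 = 87
Option C: s[2]='e'->'g', delta=(7-5)*5^1 mod 127 = 10, hash=8+10 mod 127 = 18 <-- target
Option D: s[3]='c'->'h', delta=(8-3)*5^0 mod 127 = 5, hash=8+5 mod 127 = 13
Option E: s[3]='c'->'j', delta=(10-3)*5^0 mod 127 = 7, hash=8+7 mod 127 = 15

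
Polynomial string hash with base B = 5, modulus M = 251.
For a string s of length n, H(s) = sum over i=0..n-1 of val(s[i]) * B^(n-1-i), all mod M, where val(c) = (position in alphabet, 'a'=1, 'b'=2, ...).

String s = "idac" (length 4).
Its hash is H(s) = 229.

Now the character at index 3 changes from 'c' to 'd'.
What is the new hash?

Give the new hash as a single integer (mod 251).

Answer: 230

Derivation:
val('c') = 3, val('d') = 4
Position k = 3, exponent = n-1-k = 0
B^0 mod M = 5^0 mod 251 = 1
Delta = (4 - 3) * 1 mod 251 = 1
New hash = (229 + 1) mod 251 = 230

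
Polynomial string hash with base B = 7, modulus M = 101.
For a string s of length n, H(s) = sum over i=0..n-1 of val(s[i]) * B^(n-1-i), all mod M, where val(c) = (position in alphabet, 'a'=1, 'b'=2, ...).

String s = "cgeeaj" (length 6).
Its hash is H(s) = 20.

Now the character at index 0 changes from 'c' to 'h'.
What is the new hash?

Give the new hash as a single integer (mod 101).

Answer: 23

Derivation:
val('c') = 3, val('h') = 8
Position k = 0, exponent = n-1-k = 5
B^5 mod M = 7^5 mod 101 = 41
Delta = (8 - 3) * 41 mod 101 = 3
New hash = (20 + 3) mod 101 = 23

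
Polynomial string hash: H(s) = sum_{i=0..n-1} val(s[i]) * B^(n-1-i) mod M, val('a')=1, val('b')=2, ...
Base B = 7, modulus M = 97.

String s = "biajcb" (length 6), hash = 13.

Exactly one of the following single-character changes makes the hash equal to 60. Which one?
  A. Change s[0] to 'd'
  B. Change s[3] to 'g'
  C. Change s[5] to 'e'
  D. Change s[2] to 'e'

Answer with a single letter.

Option A: s[0]='b'->'d', delta=(4-2)*7^5 mod 97 = 52, hash=13+52 mod 97 = 65
Option B: s[3]='j'->'g', delta=(7-10)*7^2 mod 97 = 47, hash=13+47 mod 97 = 60 <-- target
Option C: s[5]='b'->'e', delta=(5-2)*7^0 mod 97 = 3, hash=13+3 mod 97 = 16
Option D: s[2]='a'->'e', delta=(5-1)*7^3 mod 97 = 14, hash=13+14 mod 97 = 27

Answer: B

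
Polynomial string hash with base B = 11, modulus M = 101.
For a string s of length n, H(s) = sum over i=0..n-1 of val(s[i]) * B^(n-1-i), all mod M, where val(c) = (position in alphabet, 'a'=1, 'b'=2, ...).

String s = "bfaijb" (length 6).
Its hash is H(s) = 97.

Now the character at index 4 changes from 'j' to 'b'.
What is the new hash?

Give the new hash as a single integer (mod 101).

val('j') = 10, val('b') = 2
Position k = 4, exponent = n-1-k = 1
B^1 mod M = 11^1 mod 101 = 11
Delta = (2 - 10) * 11 mod 101 = 13
New hash = (97 + 13) mod 101 = 9

Answer: 9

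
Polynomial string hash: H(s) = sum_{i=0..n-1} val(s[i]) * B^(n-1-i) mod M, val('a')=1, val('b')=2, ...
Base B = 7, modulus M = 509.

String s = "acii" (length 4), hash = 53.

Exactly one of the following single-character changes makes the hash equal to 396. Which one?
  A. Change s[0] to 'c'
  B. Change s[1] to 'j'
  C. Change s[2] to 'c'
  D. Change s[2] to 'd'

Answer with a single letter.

Option A: s[0]='a'->'c', delta=(3-1)*7^3 mod 509 = 177, hash=53+177 mod 509 = 230
Option B: s[1]='c'->'j', delta=(10-3)*7^2 mod 509 = 343, hash=53+343 mod 509 = 396 <-- target
Option C: s[2]='i'->'c', delta=(3-9)*7^1 mod 509 = 467, hash=53+467 mod 509 = 11
Option D: s[2]='i'->'d', delta=(4-9)*7^1 mod 509 = 474, hash=53+474 mod 509 = 18

Answer: B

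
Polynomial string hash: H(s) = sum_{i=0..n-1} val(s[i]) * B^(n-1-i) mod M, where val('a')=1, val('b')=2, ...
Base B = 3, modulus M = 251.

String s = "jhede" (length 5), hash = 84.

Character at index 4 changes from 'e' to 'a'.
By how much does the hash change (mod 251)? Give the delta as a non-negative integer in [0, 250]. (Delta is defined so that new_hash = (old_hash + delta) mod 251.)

Delta formula: (val(new) - val(old)) * B^(n-1-k) mod M
  val('a') - val('e') = 1 - 5 = -4
  B^(n-1-k) = 3^0 mod 251 = 1
  Delta = -4 * 1 mod 251 = 247

Answer: 247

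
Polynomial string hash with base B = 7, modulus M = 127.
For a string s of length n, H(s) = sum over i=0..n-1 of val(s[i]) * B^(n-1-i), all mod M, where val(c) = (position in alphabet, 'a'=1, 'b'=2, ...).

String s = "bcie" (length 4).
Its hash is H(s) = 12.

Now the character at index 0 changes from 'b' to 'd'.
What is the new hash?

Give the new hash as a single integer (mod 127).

val('b') = 2, val('d') = 4
Position k = 0, exponent = n-1-k = 3
B^3 mod M = 7^3 mod 127 = 89
Delta = (4 - 2) * 89 mod 127 = 51
New hash = (12 + 51) mod 127 = 63

Answer: 63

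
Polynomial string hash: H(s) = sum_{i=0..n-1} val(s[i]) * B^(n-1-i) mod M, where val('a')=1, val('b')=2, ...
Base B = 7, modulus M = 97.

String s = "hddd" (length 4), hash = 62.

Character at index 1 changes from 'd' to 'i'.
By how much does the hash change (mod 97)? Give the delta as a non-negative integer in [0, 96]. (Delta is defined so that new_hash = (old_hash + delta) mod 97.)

Answer: 51

Derivation:
Delta formula: (val(new) - val(old)) * B^(n-1-k) mod M
  val('i') - val('d') = 9 - 4 = 5
  B^(n-1-k) = 7^2 mod 97 = 49
  Delta = 5 * 49 mod 97 = 51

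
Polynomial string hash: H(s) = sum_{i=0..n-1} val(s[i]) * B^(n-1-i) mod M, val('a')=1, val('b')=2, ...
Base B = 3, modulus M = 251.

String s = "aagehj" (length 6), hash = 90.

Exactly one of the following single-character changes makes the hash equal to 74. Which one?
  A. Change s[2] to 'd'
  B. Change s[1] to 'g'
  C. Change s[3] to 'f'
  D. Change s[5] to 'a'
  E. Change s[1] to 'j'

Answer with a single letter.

Answer: B

Derivation:
Option A: s[2]='g'->'d', delta=(4-7)*3^3 mod 251 = 170, hash=90+170 mod 251 = 9
Option B: s[1]='a'->'g', delta=(7-1)*3^4 mod 251 = 235, hash=90+235 mod 251 = 74 <-- target
Option C: s[3]='e'->'f', delta=(6-5)*3^2 mod 251 = 9, hash=90+9 mod 251 = 99
Option D: s[5]='j'->'a', delta=(1-10)*3^0 mod 251 = 242, hash=90+242 mod 251 = 81
Option E: s[1]='a'->'j', delta=(10-1)*3^4 mod 251 = 227, hash=90+227 mod 251 = 66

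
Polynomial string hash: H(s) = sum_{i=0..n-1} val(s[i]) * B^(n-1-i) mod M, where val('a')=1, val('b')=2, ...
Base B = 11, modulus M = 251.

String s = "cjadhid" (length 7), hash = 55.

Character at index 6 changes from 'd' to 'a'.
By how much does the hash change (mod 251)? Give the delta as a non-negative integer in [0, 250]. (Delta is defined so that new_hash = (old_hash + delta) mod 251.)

Delta formula: (val(new) - val(old)) * B^(n-1-k) mod M
  val('a') - val('d') = 1 - 4 = -3
  B^(n-1-k) = 11^0 mod 251 = 1
  Delta = -3 * 1 mod 251 = 248

Answer: 248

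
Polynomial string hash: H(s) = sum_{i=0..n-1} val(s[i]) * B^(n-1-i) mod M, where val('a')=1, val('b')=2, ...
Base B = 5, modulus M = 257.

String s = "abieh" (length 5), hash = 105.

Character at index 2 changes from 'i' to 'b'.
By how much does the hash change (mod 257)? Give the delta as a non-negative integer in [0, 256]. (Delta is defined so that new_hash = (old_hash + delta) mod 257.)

Answer: 82

Derivation:
Delta formula: (val(new) - val(old)) * B^(n-1-k) mod M
  val('b') - val('i') = 2 - 9 = -7
  B^(n-1-k) = 5^2 mod 257 = 25
  Delta = -7 * 25 mod 257 = 82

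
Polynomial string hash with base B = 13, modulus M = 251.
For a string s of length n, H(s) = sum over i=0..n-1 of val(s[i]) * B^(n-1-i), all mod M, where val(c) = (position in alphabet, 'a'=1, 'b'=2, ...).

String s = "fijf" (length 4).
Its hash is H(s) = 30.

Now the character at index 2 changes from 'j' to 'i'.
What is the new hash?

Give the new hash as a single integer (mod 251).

val('j') = 10, val('i') = 9
Position k = 2, exponent = n-1-k = 1
B^1 mod M = 13^1 mod 251 = 13
Delta = (9 - 10) * 13 mod 251 = 238
New hash = (30 + 238) mod 251 = 17

Answer: 17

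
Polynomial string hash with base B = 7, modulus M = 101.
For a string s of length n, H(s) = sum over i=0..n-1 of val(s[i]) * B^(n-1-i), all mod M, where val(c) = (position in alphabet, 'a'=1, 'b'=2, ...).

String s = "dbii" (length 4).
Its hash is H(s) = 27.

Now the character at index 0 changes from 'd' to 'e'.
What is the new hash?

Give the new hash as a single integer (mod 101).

val('d') = 4, val('e') = 5
Position k = 0, exponent = n-1-k = 3
B^3 mod M = 7^3 mod 101 = 40
Delta = (5 - 4) * 40 mod 101 = 40
New hash = (27 + 40) mod 101 = 67

Answer: 67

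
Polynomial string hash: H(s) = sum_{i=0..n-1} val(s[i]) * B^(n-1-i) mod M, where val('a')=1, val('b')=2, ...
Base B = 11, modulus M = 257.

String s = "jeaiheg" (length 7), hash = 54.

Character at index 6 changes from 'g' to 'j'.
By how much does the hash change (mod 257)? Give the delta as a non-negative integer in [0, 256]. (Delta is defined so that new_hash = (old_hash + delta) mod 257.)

Delta formula: (val(new) - val(old)) * B^(n-1-k) mod M
  val('j') - val('g') = 10 - 7 = 3
  B^(n-1-k) = 11^0 mod 257 = 1
  Delta = 3 * 1 mod 257 = 3

Answer: 3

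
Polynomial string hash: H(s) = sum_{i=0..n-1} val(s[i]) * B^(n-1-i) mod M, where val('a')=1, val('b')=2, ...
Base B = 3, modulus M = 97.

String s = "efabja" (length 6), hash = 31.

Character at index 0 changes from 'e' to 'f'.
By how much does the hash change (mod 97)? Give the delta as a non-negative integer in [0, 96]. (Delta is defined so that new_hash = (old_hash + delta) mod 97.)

Delta formula: (val(new) - val(old)) * B^(n-1-k) mod M
  val('f') - val('e') = 6 - 5 = 1
  B^(n-1-k) = 3^5 mod 97 = 49
  Delta = 1 * 49 mod 97 = 49

Answer: 49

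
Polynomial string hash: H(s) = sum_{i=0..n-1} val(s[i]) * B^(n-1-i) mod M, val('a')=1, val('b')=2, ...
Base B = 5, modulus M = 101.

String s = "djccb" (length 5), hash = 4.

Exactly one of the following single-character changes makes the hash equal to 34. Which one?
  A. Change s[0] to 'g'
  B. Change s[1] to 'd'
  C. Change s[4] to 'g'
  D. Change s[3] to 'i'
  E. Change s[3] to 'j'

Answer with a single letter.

Option A: s[0]='d'->'g', delta=(7-4)*5^4 mod 101 = 57, hash=4+57 mod 101 = 61
Option B: s[1]='j'->'d', delta=(4-10)*5^3 mod 101 = 58, hash=4+58 mod 101 = 62
Option C: s[4]='b'->'g', delta=(7-2)*5^0 mod 101 = 5, hash=4+5 mod 101 = 9
Option D: s[3]='c'->'i', delta=(9-3)*5^1 mod 101 = 30, hash=4+30 mod 101 = 34 <-- target
Option E: s[3]='c'->'j', delta=(10-3)*5^1 mod 101 = 35, hash=4+35 mod 101 = 39

Answer: D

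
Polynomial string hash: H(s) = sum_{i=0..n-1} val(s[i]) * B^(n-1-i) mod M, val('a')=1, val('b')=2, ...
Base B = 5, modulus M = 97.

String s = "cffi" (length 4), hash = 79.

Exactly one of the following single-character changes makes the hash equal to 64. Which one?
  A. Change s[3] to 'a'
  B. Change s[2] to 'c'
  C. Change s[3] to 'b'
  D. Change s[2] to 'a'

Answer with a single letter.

Option A: s[3]='i'->'a', delta=(1-9)*5^0 mod 97 = 89, hash=79+89 mod 97 = 71
Option B: s[2]='f'->'c', delta=(3-6)*5^1 mod 97 = 82, hash=79+82 mod 97 = 64 <-- target
Option C: s[3]='i'->'b', delta=(2-9)*5^0 mod 97 = 90, hash=79+90 mod 97 = 72
Option D: s[2]='f'->'a', delta=(1-6)*5^1 mod 97 = 72, hash=79+72 mod 97 = 54

Answer: B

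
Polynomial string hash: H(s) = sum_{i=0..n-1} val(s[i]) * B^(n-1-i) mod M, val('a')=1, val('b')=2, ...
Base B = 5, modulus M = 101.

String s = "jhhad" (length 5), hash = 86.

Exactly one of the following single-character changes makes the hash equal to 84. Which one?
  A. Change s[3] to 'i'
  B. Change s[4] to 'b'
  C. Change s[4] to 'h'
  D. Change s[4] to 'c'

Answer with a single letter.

Option A: s[3]='a'->'i', delta=(9-1)*5^1 mod 101 = 40, hash=86+40 mod 101 = 25
Option B: s[4]='d'->'b', delta=(2-4)*5^0 mod 101 = 99, hash=86+99 mod 101 = 84 <-- target
Option C: s[4]='d'->'h', delta=(8-4)*5^0 mod 101 = 4, hash=86+4 mod 101 = 90
Option D: s[4]='d'->'c', delta=(3-4)*5^0 mod 101 = 100, hash=86+100 mod 101 = 85

Answer: B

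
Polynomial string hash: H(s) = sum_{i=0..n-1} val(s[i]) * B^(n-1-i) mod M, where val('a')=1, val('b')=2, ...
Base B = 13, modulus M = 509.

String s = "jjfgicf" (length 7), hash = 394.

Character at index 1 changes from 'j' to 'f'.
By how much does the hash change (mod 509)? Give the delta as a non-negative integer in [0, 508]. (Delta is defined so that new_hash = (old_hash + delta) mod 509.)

Delta formula: (val(new) - val(old)) * B^(n-1-k) mod M
  val('f') - val('j') = 6 - 10 = -4
  B^(n-1-k) = 13^5 mod 509 = 232
  Delta = -4 * 232 mod 509 = 90

Answer: 90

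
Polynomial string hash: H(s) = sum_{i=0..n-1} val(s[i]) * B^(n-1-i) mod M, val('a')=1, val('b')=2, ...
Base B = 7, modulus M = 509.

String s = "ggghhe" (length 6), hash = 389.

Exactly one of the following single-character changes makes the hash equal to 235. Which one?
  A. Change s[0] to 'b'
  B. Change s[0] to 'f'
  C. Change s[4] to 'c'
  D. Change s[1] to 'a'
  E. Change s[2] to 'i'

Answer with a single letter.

Option A: s[0]='g'->'b', delta=(2-7)*7^5 mod 509 = 459, hash=389+459 mod 509 = 339
Option B: s[0]='g'->'f', delta=(6-7)*7^5 mod 509 = 499, hash=389+499 mod 509 = 379
Option C: s[4]='h'->'c', delta=(3-8)*7^1 mod 509 = 474, hash=389+474 mod 509 = 354
Option D: s[1]='g'->'a', delta=(1-7)*7^4 mod 509 = 355, hash=389+355 mod 509 = 235 <-- target
Option E: s[2]='g'->'i', delta=(9-7)*7^3 mod 509 = 177, hash=389+177 mod 509 = 57

Answer: D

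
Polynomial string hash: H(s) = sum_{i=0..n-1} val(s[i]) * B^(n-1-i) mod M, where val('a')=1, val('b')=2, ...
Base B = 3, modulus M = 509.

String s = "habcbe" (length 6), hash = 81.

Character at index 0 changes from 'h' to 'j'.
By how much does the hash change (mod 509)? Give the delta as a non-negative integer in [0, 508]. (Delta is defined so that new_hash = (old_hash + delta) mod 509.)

Answer: 486

Derivation:
Delta formula: (val(new) - val(old)) * B^(n-1-k) mod M
  val('j') - val('h') = 10 - 8 = 2
  B^(n-1-k) = 3^5 mod 509 = 243
  Delta = 2 * 243 mod 509 = 486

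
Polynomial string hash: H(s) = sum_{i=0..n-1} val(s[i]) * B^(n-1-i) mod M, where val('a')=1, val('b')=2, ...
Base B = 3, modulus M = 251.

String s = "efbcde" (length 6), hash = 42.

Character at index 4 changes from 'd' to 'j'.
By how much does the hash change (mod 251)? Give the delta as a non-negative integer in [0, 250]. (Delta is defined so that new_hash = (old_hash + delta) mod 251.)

Answer: 18

Derivation:
Delta formula: (val(new) - val(old)) * B^(n-1-k) mod M
  val('j') - val('d') = 10 - 4 = 6
  B^(n-1-k) = 3^1 mod 251 = 3
  Delta = 6 * 3 mod 251 = 18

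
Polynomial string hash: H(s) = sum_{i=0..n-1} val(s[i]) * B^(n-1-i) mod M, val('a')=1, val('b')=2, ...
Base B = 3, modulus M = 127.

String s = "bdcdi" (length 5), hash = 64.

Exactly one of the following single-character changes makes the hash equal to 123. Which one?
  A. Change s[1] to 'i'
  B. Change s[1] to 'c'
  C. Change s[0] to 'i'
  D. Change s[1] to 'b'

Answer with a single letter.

Answer: C

Derivation:
Option A: s[1]='d'->'i', delta=(9-4)*3^3 mod 127 = 8, hash=64+8 mod 127 = 72
Option B: s[1]='d'->'c', delta=(3-4)*3^3 mod 127 = 100, hash=64+100 mod 127 = 37
Option C: s[0]='b'->'i', delta=(9-2)*3^4 mod 127 = 59, hash=64+59 mod 127 = 123 <-- target
Option D: s[1]='d'->'b', delta=(2-4)*3^3 mod 127 = 73, hash=64+73 mod 127 = 10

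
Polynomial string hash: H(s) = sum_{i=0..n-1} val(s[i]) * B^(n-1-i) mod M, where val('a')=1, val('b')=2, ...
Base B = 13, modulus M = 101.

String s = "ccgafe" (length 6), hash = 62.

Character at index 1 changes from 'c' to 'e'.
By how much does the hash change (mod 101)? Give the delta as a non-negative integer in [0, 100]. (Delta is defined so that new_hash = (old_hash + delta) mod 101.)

Answer: 57

Derivation:
Delta formula: (val(new) - val(old)) * B^(n-1-k) mod M
  val('e') - val('c') = 5 - 3 = 2
  B^(n-1-k) = 13^4 mod 101 = 79
  Delta = 2 * 79 mod 101 = 57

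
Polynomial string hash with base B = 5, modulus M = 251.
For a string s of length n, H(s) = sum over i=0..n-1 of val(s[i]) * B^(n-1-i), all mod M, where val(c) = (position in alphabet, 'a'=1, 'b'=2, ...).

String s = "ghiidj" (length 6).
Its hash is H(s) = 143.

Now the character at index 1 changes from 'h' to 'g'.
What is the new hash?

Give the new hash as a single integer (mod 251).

val('h') = 8, val('g') = 7
Position k = 1, exponent = n-1-k = 4
B^4 mod M = 5^4 mod 251 = 123
Delta = (7 - 8) * 123 mod 251 = 128
New hash = (143 + 128) mod 251 = 20

Answer: 20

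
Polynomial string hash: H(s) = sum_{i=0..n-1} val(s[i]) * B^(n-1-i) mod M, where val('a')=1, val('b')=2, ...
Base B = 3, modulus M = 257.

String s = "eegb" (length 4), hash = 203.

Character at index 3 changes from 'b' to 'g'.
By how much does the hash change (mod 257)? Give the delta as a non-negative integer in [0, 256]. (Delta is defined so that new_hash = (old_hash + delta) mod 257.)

Answer: 5

Derivation:
Delta formula: (val(new) - val(old)) * B^(n-1-k) mod M
  val('g') - val('b') = 7 - 2 = 5
  B^(n-1-k) = 3^0 mod 257 = 1
  Delta = 5 * 1 mod 257 = 5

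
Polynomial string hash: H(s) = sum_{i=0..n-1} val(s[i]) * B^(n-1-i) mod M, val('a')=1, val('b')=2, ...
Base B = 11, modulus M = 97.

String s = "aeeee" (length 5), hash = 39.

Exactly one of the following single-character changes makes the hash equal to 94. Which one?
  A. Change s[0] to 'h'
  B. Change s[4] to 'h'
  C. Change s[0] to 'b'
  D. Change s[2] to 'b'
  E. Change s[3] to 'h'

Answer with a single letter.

Answer: A

Derivation:
Option A: s[0]='a'->'h', delta=(8-1)*11^4 mod 97 = 55, hash=39+55 mod 97 = 94 <-- target
Option B: s[4]='e'->'h', delta=(8-5)*11^0 mod 97 = 3, hash=39+3 mod 97 = 42
Option C: s[0]='a'->'b', delta=(2-1)*11^4 mod 97 = 91, hash=39+91 mod 97 = 33
Option D: s[2]='e'->'b', delta=(2-5)*11^2 mod 97 = 25, hash=39+25 mod 97 = 64
Option E: s[3]='e'->'h', delta=(8-5)*11^1 mod 97 = 33, hash=39+33 mod 97 = 72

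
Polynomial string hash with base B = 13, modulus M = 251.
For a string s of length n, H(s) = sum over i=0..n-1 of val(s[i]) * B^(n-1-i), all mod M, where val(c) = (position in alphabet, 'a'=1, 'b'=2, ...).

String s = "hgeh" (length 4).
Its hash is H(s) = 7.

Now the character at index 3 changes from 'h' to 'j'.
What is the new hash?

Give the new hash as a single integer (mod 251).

Answer: 9

Derivation:
val('h') = 8, val('j') = 10
Position k = 3, exponent = n-1-k = 0
B^0 mod M = 13^0 mod 251 = 1
Delta = (10 - 8) * 1 mod 251 = 2
New hash = (7 + 2) mod 251 = 9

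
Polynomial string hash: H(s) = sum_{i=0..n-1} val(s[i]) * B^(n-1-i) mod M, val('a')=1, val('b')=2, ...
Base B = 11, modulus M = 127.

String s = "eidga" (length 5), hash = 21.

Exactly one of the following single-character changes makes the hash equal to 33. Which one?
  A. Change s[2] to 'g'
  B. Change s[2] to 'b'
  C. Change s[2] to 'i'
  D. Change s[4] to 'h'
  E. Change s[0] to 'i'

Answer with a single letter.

Answer: B

Derivation:
Option A: s[2]='d'->'g', delta=(7-4)*11^2 mod 127 = 109, hash=21+109 mod 127 = 3
Option B: s[2]='d'->'b', delta=(2-4)*11^2 mod 127 = 12, hash=21+12 mod 127 = 33 <-- target
Option C: s[2]='d'->'i', delta=(9-4)*11^2 mod 127 = 97, hash=21+97 mod 127 = 118
Option D: s[4]='a'->'h', delta=(8-1)*11^0 mod 127 = 7, hash=21+7 mod 127 = 28
Option E: s[0]='e'->'i', delta=(9-5)*11^4 mod 127 = 17, hash=21+17 mod 127 = 38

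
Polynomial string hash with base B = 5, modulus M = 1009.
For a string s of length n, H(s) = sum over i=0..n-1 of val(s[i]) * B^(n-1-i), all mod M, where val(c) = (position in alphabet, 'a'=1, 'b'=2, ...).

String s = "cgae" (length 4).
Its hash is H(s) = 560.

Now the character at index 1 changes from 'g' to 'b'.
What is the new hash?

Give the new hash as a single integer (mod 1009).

val('g') = 7, val('b') = 2
Position k = 1, exponent = n-1-k = 2
B^2 mod M = 5^2 mod 1009 = 25
Delta = (2 - 7) * 25 mod 1009 = 884
New hash = (560 + 884) mod 1009 = 435

Answer: 435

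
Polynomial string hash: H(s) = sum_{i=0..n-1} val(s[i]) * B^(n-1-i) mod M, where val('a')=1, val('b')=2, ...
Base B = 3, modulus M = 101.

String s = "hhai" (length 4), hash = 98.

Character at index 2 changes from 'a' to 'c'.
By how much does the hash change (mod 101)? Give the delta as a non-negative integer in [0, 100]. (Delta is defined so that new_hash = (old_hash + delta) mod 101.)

Delta formula: (val(new) - val(old)) * B^(n-1-k) mod M
  val('c') - val('a') = 3 - 1 = 2
  B^(n-1-k) = 3^1 mod 101 = 3
  Delta = 2 * 3 mod 101 = 6

Answer: 6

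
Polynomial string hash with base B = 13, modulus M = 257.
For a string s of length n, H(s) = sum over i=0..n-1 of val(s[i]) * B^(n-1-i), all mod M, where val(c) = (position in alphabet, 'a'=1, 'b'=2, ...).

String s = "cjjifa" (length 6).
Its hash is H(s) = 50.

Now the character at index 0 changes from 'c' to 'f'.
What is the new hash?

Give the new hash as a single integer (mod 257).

Answer: 91

Derivation:
val('c') = 3, val('f') = 6
Position k = 0, exponent = n-1-k = 5
B^5 mod M = 13^5 mod 257 = 185
Delta = (6 - 3) * 185 mod 257 = 41
New hash = (50 + 41) mod 257 = 91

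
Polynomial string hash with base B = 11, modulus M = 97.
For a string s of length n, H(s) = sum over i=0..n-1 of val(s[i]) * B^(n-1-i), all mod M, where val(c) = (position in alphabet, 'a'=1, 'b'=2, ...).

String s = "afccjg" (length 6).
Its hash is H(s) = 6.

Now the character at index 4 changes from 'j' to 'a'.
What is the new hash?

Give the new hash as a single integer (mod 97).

val('j') = 10, val('a') = 1
Position k = 4, exponent = n-1-k = 1
B^1 mod M = 11^1 mod 97 = 11
Delta = (1 - 10) * 11 mod 97 = 95
New hash = (6 + 95) mod 97 = 4

Answer: 4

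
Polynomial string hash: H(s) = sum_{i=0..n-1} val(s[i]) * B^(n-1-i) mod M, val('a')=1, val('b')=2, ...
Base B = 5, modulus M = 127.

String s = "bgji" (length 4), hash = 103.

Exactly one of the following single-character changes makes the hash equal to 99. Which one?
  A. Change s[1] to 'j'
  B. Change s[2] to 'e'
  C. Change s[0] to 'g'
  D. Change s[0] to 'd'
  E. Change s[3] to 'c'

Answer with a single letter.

Answer: D

Derivation:
Option A: s[1]='g'->'j', delta=(10-7)*5^2 mod 127 = 75, hash=103+75 mod 127 = 51
Option B: s[2]='j'->'e', delta=(5-10)*5^1 mod 127 = 102, hash=103+102 mod 127 = 78
Option C: s[0]='b'->'g', delta=(7-2)*5^3 mod 127 = 117, hash=103+117 mod 127 = 93
Option D: s[0]='b'->'d', delta=(4-2)*5^3 mod 127 = 123, hash=103+123 mod 127 = 99 <-- target
Option E: s[3]='i'->'c', delta=(3-9)*5^0 mod 127 = 121, hash=103+121 mod 127 = 97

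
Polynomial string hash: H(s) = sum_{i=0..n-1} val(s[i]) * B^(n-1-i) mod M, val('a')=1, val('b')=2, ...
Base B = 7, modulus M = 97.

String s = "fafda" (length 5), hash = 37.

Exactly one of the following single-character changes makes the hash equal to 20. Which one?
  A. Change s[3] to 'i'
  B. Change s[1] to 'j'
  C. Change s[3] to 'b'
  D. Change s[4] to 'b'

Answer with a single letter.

Option A: s[3]='d'->'i', delta=(9-4)*7^1 mod 97 = 35, hash=37+35 mod 97 = 72
Option B: s[1]='a'->'j', delta=(10-1)*7^3 mod 97 = 80, hash=37+80 mod 97 = 20 <-- target
Option C: s[3]='d'->'b', delta=(2-4)*7^1 mod 97 = 83, hash=37+83 mod 97 = 23
Option D: s[4]='a'->'b', delta=(2-1)*7^0 mod 97 = 1, hash=37+1 mod 97 = 38

Answer: B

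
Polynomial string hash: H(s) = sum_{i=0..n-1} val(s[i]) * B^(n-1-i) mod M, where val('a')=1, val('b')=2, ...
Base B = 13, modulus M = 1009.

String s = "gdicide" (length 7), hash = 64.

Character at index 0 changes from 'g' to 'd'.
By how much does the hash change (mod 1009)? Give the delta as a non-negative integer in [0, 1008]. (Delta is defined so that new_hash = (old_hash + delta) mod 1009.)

Delta formula: (val(new) - val(old)) * B^(n-1-k) mod M
  val('d') - val('g') = 4 - 7 = -3
  B^(n-1-k) = 13^6 mod 1009 = 762
  Delta = -3 * 762 mod 1009 = 741

Answer: 741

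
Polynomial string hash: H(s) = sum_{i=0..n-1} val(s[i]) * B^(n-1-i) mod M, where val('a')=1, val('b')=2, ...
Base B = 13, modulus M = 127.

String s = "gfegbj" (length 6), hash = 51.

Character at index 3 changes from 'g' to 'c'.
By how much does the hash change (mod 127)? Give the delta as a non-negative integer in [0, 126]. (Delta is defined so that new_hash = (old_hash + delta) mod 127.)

Answer: 86

Derivation:
Delta formula: (val(new) - val(old)) * B^(n-1-k) mod M
  val('c') - val('g') = 3 - 7 = -4
  B^(n-1-k) = 13^2 mod 127 = 42
  Delta = -4 * 42 mod 127 = 86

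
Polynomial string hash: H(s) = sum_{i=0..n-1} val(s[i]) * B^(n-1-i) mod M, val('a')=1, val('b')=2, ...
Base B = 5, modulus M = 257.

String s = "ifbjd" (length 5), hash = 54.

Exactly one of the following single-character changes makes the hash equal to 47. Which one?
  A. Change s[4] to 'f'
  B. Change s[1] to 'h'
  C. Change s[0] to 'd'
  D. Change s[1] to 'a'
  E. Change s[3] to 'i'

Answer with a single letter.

Option A: s[4]='d'->'f', delta=(6-4)*5^0 mod 257 = 2, hash=54+2 mod 257 = 56
Option B: s[1]='f'->'h', delta=(8-6)*5^3 mod 257 = 250, hash=54+250 mod 257 = 47 <-- target
Option C: s[0]='i'->'d', delta=(4-9)*5^4 mod 257 = 216, hash=54+216 mod 257 = 13
Option D: s[1]='f'->'a', delta=(1-6)*5^3 mod 257 = 146, hash=54+146 mod 257 = 200
Option E: s[3]='j'->'i', delta=(9-10)*5^1 mod 257 = 252, hash=54+252 mod 257 = 49

Answer: B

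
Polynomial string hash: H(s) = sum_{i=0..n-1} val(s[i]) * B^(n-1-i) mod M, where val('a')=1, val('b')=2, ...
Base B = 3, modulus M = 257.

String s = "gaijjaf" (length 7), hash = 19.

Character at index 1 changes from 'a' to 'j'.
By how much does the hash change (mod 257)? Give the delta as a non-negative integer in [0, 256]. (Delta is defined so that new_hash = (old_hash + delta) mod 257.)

Answer: 131

Derivation:
Delta formula: (val(new) - val(old)) * B^(n-1-k) mod M
  val('j') - val('a') = 10 - 1 = 9
  B^(n-1-k) = 3^5 mod 257 = 243
  Delta = 9 * 243 mod 257 = 131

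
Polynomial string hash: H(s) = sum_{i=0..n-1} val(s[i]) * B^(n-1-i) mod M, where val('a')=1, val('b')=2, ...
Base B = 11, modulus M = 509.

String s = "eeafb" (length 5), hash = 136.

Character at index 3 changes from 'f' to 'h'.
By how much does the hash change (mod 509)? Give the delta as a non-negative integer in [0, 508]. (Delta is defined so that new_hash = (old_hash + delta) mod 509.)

Delta formula: (val(new) - val(old)) * B^(n-1-k) mod M
  val('h') - val('f') = 8 - 6 = 2
  B^(n-1-k) = 11^1 mod 509 = 11
  Delta = 2 * 11 mod 509 = 22

Answer: 22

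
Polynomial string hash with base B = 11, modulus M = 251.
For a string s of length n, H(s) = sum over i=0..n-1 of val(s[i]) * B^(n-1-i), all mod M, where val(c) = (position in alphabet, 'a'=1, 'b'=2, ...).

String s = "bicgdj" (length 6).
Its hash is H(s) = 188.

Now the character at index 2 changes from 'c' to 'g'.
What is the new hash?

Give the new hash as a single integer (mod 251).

val('c') = 3, val('g') = 7
Position k = 2, exponent = n-1-k = 3
B^3 mod M = 11^3 mod 251 = 76
Delta = (7 - 3) * 76 mod 251 = 53
New hash = (188 + 53) mod 251 = 241

Answer: 241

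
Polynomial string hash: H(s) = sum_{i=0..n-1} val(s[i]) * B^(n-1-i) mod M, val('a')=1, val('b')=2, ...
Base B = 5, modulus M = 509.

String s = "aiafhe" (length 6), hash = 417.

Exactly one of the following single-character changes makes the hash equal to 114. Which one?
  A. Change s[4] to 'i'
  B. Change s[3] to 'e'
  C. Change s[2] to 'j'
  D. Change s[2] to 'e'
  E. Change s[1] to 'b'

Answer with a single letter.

Answer: E

Derivation:
Option A: s[4]='h'->'i', delta=(9-8)*5^1 mod 509 = 5, hash=417+5 mod 509 = 422
Option B: s[3]='f'->'e', delta=(5-6)*5^2 mod 509 = 484, hash=417+484 mod 509 = 392
Option C: s[2]='a'->'j', delta=(10-1)*5^3 mod 509 = 107, hash=417+107 mod 509 = 15
Option D: s[2]='a'->'e', delta=(5-1)*5^3 mod 509 = 500, hash=417+500 mod 509 = 408
Option E: s[1]='i'->'b', delta=(2-9)*5^4 mod 509 = 206, hash=417+206 mod 509 = 114 <-- target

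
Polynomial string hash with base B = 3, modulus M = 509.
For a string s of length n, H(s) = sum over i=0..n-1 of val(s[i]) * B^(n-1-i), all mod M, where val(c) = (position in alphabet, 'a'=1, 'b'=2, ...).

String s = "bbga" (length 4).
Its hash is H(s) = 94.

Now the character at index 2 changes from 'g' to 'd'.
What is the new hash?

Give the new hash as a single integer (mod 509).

Answer: 85

Derivation:
val('g') = 7, val('d') = 4
Position k = 2, exponent = n-1-k = 1
B^1 mod M = 3^1 mod 509 = 3
Delta = (4 - 7) * 3 mod 509 = 500
New hash = (94 + 500) mod 509 = 85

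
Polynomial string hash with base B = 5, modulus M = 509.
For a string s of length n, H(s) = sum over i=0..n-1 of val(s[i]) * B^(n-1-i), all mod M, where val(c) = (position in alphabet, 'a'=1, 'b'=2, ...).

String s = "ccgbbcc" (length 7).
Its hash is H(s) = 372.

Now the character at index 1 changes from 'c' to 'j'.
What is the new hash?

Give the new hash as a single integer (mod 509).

val('c') = 3, val('j') = 10
Position k = 1, exponent = n-1-k = 5
B^5 mod M = 5^5 mod 509 = 71
Delta = (10 - 3) * 71 mod 509 = 497
New hash = (372 + 497) mod 509 = 360

Answer: 360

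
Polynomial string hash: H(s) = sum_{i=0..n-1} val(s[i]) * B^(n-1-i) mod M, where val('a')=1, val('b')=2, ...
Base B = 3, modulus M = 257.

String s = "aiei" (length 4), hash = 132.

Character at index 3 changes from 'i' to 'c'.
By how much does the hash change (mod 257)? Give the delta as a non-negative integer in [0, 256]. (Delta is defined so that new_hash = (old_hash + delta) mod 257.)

Answer: 251

Derivation:
Delta formula: (val(new) - val(old)) * B^(n-1-k) mod M
  val('c') - val('i') = 3 - 9 = -6
  B^(n-1-k) = 3^0 mod 257 = 1
  Delta = -6 * 1 mod 257 = 251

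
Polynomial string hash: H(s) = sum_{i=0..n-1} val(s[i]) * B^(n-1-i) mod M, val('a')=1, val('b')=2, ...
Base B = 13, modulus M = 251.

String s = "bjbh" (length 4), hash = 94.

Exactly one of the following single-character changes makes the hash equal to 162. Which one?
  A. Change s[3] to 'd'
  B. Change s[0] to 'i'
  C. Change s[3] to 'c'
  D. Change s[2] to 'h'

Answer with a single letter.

Option A: s[3]='h'->'d', delta=(4-8)*13^0 mod 251 = 247, hash=94+247 mod 251 = 90
Option B: s[0]='b'->'i', delta=(9-2)*13^3 mod 251 = 68, hash=94+68 mod 251 = 162 <-- target
Option C: s[3]='h'->'c', delta=(3-8)*13^0 mod 251 = 246, hash=94+246 mod 251 = 89
Option D: s[2]='b'->'h', delta=(8-2)*13^1 mod 251 = 78, hash=94+78 mod 251 = 172

Answer: B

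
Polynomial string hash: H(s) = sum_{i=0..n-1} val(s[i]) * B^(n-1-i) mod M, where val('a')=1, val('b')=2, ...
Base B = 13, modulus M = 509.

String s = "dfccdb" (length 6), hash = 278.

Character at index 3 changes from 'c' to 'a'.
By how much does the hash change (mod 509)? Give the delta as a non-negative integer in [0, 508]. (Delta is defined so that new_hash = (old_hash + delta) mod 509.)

Answer: 171

Derivation:
Delta formula: (val(new) - val(old)) * B^(n-1-k) mod M
  val('a') - val('c') = 1 - 3 = -2
  B^(n-1-k) = 13^2 mod 509 = 169
  Delta = -2 * 169 mod 509 = 171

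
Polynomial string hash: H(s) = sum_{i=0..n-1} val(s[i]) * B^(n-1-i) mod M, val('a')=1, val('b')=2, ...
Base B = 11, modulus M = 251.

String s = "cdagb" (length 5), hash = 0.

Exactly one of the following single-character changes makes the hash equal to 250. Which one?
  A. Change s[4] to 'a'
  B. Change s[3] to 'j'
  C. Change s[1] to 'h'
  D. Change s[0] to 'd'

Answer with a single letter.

Option A: s[4]='b'->'a', delta=(1-2)*11^0 mod 251 = 250, hash=0+250 mod 251 = 250 <-- target
Option B: s[3]='g'->'j', delta=(10-7)*11^1 mod 251 = 33, hash=0+33 mod 251 = 33
Option C: s[1]='d'->'h', delta=(8-4)*11^3 mod 251 = 53, hash=0+53 mod 251 = 53
Option D: s[0]='c'->'d', delta=(4-3)*11^4 mod 251 = 83, hash=0+83 mod 251 = 83

Answer: A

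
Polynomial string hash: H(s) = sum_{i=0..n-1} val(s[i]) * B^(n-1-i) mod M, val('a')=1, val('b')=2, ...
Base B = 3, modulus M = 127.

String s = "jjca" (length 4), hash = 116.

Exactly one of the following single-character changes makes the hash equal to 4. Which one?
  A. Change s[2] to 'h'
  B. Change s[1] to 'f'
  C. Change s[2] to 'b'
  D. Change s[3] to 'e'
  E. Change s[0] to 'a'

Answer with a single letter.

Answer: A

Derivation:
Option A: s[2]='c'->'h', delta=(8-3)*3^1 mod 127 = 15, hash=116+15 mod 127 = 4 <-- target
Option B: s[1]='j'->'f', delta=(6-10)*3^2 mod 127 = 91, hash=116+91 mod 127 = 80
Option C: s[2]='c'->'b', delta=(2-3)*3^1 mod 127 = 124, hash=116+124 mod 127 = 113
Option D: s[3]='a'->'e', delta=(5-1)*3^0 mod 127 = 4, hash=116+4 mod 127 = 120
Option E: s[0]='j'->'a', delta=(1-10)*3^3 mod 127 = 11, hash=116+11 mod 127 = 0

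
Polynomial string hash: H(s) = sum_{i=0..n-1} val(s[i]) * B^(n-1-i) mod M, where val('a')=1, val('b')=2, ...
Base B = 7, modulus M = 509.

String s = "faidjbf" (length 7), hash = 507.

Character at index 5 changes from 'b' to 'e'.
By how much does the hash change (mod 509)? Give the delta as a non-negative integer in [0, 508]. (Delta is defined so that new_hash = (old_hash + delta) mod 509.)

Answer: 21

Derivation:
Delta formula: (val(new) - val(old)) * B^(n-1-k) mod M
  val('e') - val('b') = 5 - 2 = 3
  B^(n-1-k) = 7^1 mod 509 = 7
  Delta = 3 * 7 mod 509 = 21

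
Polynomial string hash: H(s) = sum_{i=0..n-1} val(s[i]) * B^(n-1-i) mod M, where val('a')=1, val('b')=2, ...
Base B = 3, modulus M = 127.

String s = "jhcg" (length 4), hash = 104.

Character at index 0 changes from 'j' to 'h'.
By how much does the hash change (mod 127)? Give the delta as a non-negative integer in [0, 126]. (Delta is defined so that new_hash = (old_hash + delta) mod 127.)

Delta formula: (val(new) - val(old)) * B^(n-1-k) mod M
  val('h') - val('j') = 8 - 10 = -2
  B^(n-1-k) = 3^3 mod 127 = 27
  Delta = -2 * 27 mod 127 = 73

Answer: 73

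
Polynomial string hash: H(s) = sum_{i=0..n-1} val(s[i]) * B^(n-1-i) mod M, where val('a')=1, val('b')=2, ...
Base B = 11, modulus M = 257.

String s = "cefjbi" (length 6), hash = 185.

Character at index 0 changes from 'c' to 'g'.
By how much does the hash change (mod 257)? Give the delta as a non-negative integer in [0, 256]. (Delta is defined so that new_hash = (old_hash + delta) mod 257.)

Answer: 162

Derivation:
Delta formula: (val(new) - val(old)) * B^(n-1-k) mod M
  val('g') - val('c') = 7 - 3 = 4
  B^(n-1-k) = 11^5 mod 257 = 169
  Delta = 4 * 169 mod 257 = 162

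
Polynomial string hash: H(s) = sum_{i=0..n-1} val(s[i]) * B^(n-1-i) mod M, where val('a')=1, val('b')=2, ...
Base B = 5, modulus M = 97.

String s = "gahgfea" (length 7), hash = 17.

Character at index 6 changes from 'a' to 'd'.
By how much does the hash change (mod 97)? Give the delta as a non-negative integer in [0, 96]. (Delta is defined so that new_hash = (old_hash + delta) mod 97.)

Answer: 3

Derivation:
Delta formula: (val(new) - val(old)) * B^(n-1-k) mod M
  val('d') - val('a') = 4 - 1 = 3
  B^(n-1-k) = 5^0 mod 97 = 1
  Delta = 3 * 1 mod 97 = 3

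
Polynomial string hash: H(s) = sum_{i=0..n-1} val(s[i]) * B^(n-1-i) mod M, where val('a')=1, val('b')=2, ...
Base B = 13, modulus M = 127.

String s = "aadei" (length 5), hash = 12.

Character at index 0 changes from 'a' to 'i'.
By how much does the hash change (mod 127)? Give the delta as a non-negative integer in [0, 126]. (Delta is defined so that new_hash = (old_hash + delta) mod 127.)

Answer: 15

Derivation:
Delta formula: (val(new) - val(old)) * B^(n-1-k) mod M
  val('i') - val('a') = 9 - 1 = 8
  B^(n-1-k) = 13^4 mod 127 = 113
  Delta = 8 * 113 mod 127 = 15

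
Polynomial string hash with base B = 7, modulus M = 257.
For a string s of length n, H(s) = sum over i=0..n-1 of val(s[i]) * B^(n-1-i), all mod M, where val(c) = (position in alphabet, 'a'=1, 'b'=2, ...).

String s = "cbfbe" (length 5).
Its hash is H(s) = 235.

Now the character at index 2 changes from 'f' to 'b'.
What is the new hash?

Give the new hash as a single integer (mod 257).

Answer: 39

Derivation:
val('f') = 6, val('b') = 2
Position k = 2, exponent = n-1-k = 2
B^2 mod M = 7^2 mod 257 = 49
Delta = (2 - 6) * 49 mod 257 = 61
New hash = (235 + 61) mod 257 = 39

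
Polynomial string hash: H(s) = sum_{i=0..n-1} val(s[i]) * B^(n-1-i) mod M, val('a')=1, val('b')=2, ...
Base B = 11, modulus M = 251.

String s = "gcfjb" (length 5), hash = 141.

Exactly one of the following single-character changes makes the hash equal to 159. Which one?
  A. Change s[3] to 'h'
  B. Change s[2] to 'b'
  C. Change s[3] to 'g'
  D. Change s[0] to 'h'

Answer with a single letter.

Option A: s[3]='j'->'h', delta=(8-10)*11^1 mod 251 = 229, hash=141+229 mod 251 = 119
Option B: s[2]='f'->'b', delta=(2-6)*11^2 mod 251 = 18, hash=141+18 mod 251 = 159 <-- target
Option C: s[3]='j'->'g', delta=(7-10)*11^1 mod 251 = 218, hash=141+218 mod 251 = 108
Option D: s[0]='g'->'h', delta=(8-7)*11^4 mod 251 = 83, hash=141+83 mod 251 = 224

Answer: B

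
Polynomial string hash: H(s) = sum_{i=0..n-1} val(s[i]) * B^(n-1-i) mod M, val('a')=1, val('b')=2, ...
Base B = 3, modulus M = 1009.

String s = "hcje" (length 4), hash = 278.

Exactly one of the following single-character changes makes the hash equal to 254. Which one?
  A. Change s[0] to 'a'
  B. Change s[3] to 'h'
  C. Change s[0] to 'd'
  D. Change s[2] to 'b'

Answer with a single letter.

Option A: s[0]='h'->'a', delta=(1-8)*3^3 mod 1009 = 820, hash=278+820 mod 1009 = 89
Option B: s[3]='e'->'h', delta=(8-5)*3^0 mod 1009 = 3, hash=278+3 mod 1009 = 281
Option C: s[0]='h'->'d', delta=(4-8)*3^3 mod 1009 = 901, hash=278+901 mod 1009 = 170
Option D: s[2]='j'->'b', delta=(2-10)*3^1 mod 1009 = 985, hash=278+985 mod 1009 = 254 <-- target

Answer: D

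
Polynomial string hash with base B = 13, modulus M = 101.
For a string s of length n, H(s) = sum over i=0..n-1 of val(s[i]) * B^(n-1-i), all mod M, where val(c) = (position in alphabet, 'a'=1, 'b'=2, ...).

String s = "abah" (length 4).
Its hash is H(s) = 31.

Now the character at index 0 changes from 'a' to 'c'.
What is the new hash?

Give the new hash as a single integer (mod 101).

val('a') = 1, val('c') = 3
Position k = 0, exponent = n-1-k = 3
B^3 mod M = 13^3 mod 101 = 76
Delta = (3 - 1) * 76 mod 101 = 51
New hash = (31 + 51) mod 101 = 82

Answer: 82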